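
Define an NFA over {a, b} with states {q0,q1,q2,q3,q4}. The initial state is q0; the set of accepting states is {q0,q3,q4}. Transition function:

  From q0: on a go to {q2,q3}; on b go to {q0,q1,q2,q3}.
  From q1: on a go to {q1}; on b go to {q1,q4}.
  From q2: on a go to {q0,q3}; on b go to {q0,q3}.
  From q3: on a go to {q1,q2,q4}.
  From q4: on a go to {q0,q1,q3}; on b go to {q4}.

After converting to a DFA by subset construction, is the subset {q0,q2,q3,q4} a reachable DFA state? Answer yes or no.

Start state of the DFA: {q0}.
{q0} --a--> {q2,q3}  [new]
{q0} --b--> {q0,q1,q2,q3}  [new]
{q2,q3} --a--> {q0,q1,q2,q3,q4}  [new]
{q2,q3} --b--> {q0,q3}  [new]
{q0,q1,q2,q3} --a--> {q0,q1,q2,q3,q4}  [seen]
{q0,q1,q2,q3} --b--> {q0,q1,q2,q3,q4}  [seen]
{q0,q1,q2,q3,q4} --a--> {q0,q1,q2,q3,q4}  [seen]
{q0,q1,q2,q3,q4} --b--> {q0,q1,q2,q3,q4}  [seen]
{q0,q3} --a--> {q1,q2,q3,q4}  [new]
{q0,q3} --b--> {q0,q1,q2,q3}  [seen]
{q1,q2,q3,q4} --a--> {q0,q1,q2,q3,q4}  [seen]
{q1,q2,q3,q4} --b--> {q0,q1,q3,q4}  [new]
{q0,q1,q3,q4} --a--> {q0,q1,q2,q3,q4}  [seen]
{q0,q1,q3,q4} --b--> {q0,q1,q2,q3,q4}  [seen]
Reachable DFA states: {q0}, {q2,q3}, {q0,q1,q2,q3}, {q0,q1,q2,q3,q4}, {q0,q3}, {q1,q2,q3,q4}, {q0,q1,q3,q4}.
{q0,q2,q3,q4} is not among them.

no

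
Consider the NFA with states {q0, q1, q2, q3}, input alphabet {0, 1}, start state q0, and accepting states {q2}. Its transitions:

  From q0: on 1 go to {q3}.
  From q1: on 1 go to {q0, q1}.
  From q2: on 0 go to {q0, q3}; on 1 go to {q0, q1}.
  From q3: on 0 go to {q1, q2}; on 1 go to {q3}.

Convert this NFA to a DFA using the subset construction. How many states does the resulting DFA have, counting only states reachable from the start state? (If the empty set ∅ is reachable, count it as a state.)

7

Start state of the DFA: {q0}.
{q0} --0--> ∅  [new]
{q0} --1--> {q3}  [new]
∅ --0--> ∅  [seen]
∅ --1--> ∅  [seen]
{q3} --0--> {q1, q2}  [new]
{q3} --1--> {q3}  [seen]
{q1, q2} --0--> {q0, q3}  [new]
{q1, q2} --1--> {q0, q1}  [new]
{q0, q3} --0--> {q1, q2}  [seen]
{q0, q3} --1--> {q3}  [seen]
{q0, q1} --0--> ∅  [seen]
{q0, q1} --1--> {q0, q1, q3}  [new]
{q0, q1, q3} --0--> {q1, q2}  [seen]
{q0, q1, q3} --1--> {q0, q1, q3}  [seen]
Reachable DFA states: {q0}, ∅, {q3}, {q1, q2}, {q0, q3}, {q0, q1}, {q0, q1, q3}.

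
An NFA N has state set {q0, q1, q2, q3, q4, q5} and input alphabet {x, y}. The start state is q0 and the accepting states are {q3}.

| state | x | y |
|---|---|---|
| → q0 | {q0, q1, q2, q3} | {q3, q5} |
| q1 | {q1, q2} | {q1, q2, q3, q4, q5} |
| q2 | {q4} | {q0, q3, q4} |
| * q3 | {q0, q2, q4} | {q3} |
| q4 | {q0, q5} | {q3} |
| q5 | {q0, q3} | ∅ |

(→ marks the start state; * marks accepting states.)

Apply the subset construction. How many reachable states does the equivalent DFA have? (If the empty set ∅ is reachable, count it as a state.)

Start state of the DFA: {q0}.
{q0} --x--> {q0, q1, q2, q3}  [new]
{q0} --y--> {q3, q5}  [new]
{q0, q1, q2, q3} --x--> {q0, q1, q2, q3, q4}  [new]
{q0, q1, q2, q3} --y--> {q0, q1, q2, q3, q4, q5}  [new]
{q3, q5} --x--> {q0, q2, q3, q4}  [new]
{q3, q5} --y--> {q3}  [new]
{q0, q1, q2, q3, q4} --x--> {q0, q1, q2, q3, q4, q5}  [seen]
{q0, q1, q2, q3, q4} --y--> {q0, q1, q2, q3, q4, q5}  [seen]
{q0, q1, q2, q3, q4, q5} --x--> {q0, q1, q2, q3, q4, q5}  [seen]
{q0, q1, q2, q3, q4, q5} --y--> {q0, q1, q2, q3, q4, q5}  [seen]
{q0, q2, q3, q4} --x--> {q0, q1, q2, q3, q4, q5}  [seen]
{q0, q2, q3, q4} --y--> {q0, q3, q4, q5}  [new]
{q3} --x--> {q0, q2, q4}  [new]
{q3} --y--> {q3}  [seen]
{q0, q3, q4, q5} --x--> {q0, q1, q2, q3, q4, q5}  [seen]
{q0, q3, q4, q5} --y--> {q3, q5}  [seen]
{q0, q2, q4} --x--> {q0, q1, q2, q3, q4, q5}  [seen]
{q0, q2, q4} --y--> {q0, q3, q4, q5}  [seen]
Reachable DFA states: {q0}, {q0, q1, q2, q3}, {q3, q5}, {q0, q1, q2, q3, q4}, {q0, q1, q2, q3, q4, q5}, {q0, q2, q3, q4}, {q3}, {q0, q3, q4, q5}, {q0, q2, q4}.

9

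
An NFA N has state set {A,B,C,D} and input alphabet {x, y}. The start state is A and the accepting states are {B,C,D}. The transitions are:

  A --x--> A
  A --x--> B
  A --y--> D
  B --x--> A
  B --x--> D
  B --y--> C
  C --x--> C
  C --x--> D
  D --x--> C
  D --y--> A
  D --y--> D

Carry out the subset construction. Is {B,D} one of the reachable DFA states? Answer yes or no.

no

Start state of the DFA: {A}.
{A} --x--> {A,B}  [new]
{A} --y--> {D}  [new]
{A,B} --x--> {A,B,D}  [new]
{A,B} --y--> {C,D}  [new]
{D} --x--> {C}  [new]
{D} --y--> {A,D}  [new]
{A,B,D} --x--> {A,B,C,D}  [new]
{A,B,D} --y--> {A,C,D}  [new]
{C,D} --x--> {C,D}  [seen]
{C,D} --y--> {A,D}  [seen]
{C} --x--> {C,D}  [seen]
{C} --y--> ∅  [new]
{A,D} --x--> {A,B,C}  [new]
{A,D} --y--> {A,D}  [seen]
{A,B,C,D} --x--> {A,B,C,D}  [seen]
{A,B,C,D} --y--> {A,C,D}  [seen]
{A,C,D} --x--> {A,B,C,D}  [seen]
{A,C,D} --y--> {A,D}  [seen]
∅ --x--> ∅  [seen]
∅ --y--> ∅  [seen]
{A,B,C} --x--> {A,B,C,D}  [seen]
{A,B,C} --y--> {C,D}  [seen]
Reachable DFA states: {A}, {A,B}, {D}, {A,B,D}, {C,D}, {C}, {A,D}, {A,B,C,D}, {A,C,D}, ∅, {A,B,C}.
{B,D} is not among them.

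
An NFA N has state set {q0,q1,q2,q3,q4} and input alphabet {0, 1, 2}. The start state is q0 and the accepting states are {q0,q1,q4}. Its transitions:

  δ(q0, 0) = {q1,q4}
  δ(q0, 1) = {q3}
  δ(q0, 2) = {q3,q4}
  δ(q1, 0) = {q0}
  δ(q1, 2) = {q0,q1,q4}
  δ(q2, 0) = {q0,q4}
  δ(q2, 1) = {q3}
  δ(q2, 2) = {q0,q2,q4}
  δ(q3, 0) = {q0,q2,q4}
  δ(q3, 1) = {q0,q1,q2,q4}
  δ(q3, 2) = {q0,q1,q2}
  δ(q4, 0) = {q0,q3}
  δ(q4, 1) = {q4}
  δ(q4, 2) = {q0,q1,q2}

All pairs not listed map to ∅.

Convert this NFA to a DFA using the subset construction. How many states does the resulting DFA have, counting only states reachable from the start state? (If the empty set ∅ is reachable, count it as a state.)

Start state of the DFA: {q0}.
{q0} --0--> {q1,q4}  [new]
{q0} --1--> {q3}  [new]
{q0} --2--> {q3,q4}  [new]
{q1,q4} --0--> {q0,q3}  [new]
{q1,q4} --1--> {q4}  [new]
{q1,q4} --2--> {q0,q1,q2,q4}  [new]
{q3} --0--> {q0,q2,q4}  [new]
{q3} --1--> {q0,q1,q2,q4}  [seen]
{q3} --2--> {q0,q1,q2}  [new]
{q3,q4} --0--> {q0,q2,q3,q4}  [new]
{q3,q4} --1--> {q0,q1,q2,q4}  [seen]
{q3,q4} --2--> {q0,q1,q2}  [seen]
{q0,q3} --0--> {q0,q1,q2,q4}  [seen]
{q0,q3} --1--> {q0,q1,q2,q3,q4}  [new]
{q0,q3} --2--> {q0,q1,q2,q3,q4}  [seen]
{q4} --0--> {q0,q3}  [seen]
{q4} --1--> {q4}  [seen]
{q4} --2--> {q0,q1,q2}  [seen]
{q0,q1,q2,q4} --0--> {q0,q1,q3,q4}  [new]
{q0,q1,q2,q4} --1--> {q3,q4}  [seen]
{q0,q1,q2,q4} --2--> {q0,q1,q2,q3,q4}  [seen]
{q0,q2,q4} --0--> {q0,q1,q3,q4}  [seen]
{q0,q2,q4} --1--> {q3,q4}  [seen]
{q0,q2,q4} --2--> {q0,q1,q2,q3,q4}  [seen]
{q0,q1,q2} --0--> {q0,q1,q4}  [new]
{q0,q1,q2} --1--> {q3}  [seen]
{q0,q1,q2} --2--> {q0,q1,q2,q3,q4}  [seen]
{q0,q2,q3,q4} --0--> {q0,q1,q2,q3,q4}  [seen]
{q0,q2,q3,q4} --1--> {q0,q1,q2,q3,q4}  [seen]
{q0,q2,q3,q4} --2--> {q0,q1,q2,q3,q4}  [seen]
{q0,q1,q2,q3,q4} --0--> {q0,q1,q2,q3,q4}  [seen]
{q0,q1,q2,q3,q4} --1--> {q0,q1,q2,q3,q4}  [seen]
{q0,q1,q2,q3,q4} --2--> {q0,q1,q2,q3,q4}  [seen]
{q0,q1,q3,q4} --0--> {q0,q1,q2,q3,q4}  [seen]
{q0,q1,q3,q4} --1--> {q0,q1,q2,q3,q4}  [seen]
{q0,q1,q3,q4} --2--> {q0,q1,q2,q3,q4}  [seen]
{q0,q1,q4} --0--> {q0,q1,q3,q4}  [seen]
{q0,q1,q4} --1--> {q3,q4}  [seen]
{q0,q1,q4} --2--> {q0,q1,q2,q3,q4}  [seen]
Reachable DFA states: {q0}, {q1,q4}, {q3}, {q3,q4}, {q0,q3}, {q4}, {q0,q1,q2,q4}, {q0,q2,q4}, {q0,q1,q2}, {q0,q2,q3,q4}, {q0,q1,q2,q3,q4}, {q0,q1,q3,q4}, {q0,q1,q4}.

13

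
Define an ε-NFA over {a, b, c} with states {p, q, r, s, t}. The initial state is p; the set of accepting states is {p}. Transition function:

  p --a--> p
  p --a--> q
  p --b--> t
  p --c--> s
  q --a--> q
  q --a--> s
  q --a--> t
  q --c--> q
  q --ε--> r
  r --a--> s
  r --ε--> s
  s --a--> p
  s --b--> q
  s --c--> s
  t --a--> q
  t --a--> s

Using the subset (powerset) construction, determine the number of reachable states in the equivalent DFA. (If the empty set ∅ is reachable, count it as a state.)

8

Start state of the DFA: {p} (ε-closure of the NFA start).
{p} --a--> {p, q, r, s}  [new]
{p} --b--> {t}  [new]
{p} --c--> {s}  [new]
{p, q, r, s} --a--> {p, q, r, s, t}  [new]
{p, q, r, s} --b--> {q, r, s, t}  [new]
{p, q, r, s} --c--> {q, r, s}  [new]
{t} --a--> {q, r, s}  [seen]
{t} --b--> ∅  [new]
{t} --c--> ∅  [seen]
{s} --a--> {p}  [seen]
{s} --b--> {q, r, s}  [seen]
{s} --c--> {s}  [seen]
{p, q, r, s, t} --a--> {p, q, r, s, t}  [seen]
{p, q, r, s, t} --b--> {q, r, s, t}  [seen]
{p, q, r, s, t} --c--> {q, r, s}  [seen]
{q, r, s, t} --a--> {p, q, r, s, t}  [seen]
{q, r, s, t} --b--> {q, r, s}  [seen]
{q, r, s, t} --c--> {q, r, s}  [seen]
{q, r, s} --a--> {p, q, r, s, t}  [seen]
{q, r, s} --b--> {q, r, s}  [seen]
{q, r, s} --c--> {q, r, s}  [seen]
∅ --a--> ∅  [seen]
∅ --b--> ∅  [seen]
∅ --c--> ∅  [seen]
Reachable DFA states: {p}, {p, q, r, s}, {t}, {s}, {p, q, r, s, t}, {q, r, s, t}, {q, r, s}, ∅.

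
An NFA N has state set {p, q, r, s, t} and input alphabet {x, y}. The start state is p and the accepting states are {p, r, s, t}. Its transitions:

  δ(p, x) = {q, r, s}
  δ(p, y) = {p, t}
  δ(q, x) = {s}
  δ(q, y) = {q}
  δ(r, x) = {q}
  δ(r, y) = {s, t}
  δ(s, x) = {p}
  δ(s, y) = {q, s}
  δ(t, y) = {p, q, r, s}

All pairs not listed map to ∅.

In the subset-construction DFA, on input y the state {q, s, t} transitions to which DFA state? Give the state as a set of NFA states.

{p, q, r, s}

δ(q,y) = {q}; δ(s,y) = {q, s}; δ(t,y) = {p, q, r, s}.
Union: {p, q, r, s}.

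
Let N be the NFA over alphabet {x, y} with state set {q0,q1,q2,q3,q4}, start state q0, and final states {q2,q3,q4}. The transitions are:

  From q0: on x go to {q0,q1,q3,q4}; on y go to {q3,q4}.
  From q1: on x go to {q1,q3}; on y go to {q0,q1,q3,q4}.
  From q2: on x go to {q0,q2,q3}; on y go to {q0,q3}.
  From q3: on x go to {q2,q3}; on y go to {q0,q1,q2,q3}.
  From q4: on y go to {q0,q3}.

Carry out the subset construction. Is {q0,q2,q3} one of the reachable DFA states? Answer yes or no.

yes

Start state of the DFA: {q0}.
{q0} --x--> {q0,q1,q3,q4}  [new]
{q0} --y--> {q3,q4}  [new]
{q0,q1,q3,q4} --x--> {q0,q1,q2,q3,q4}  [new]
{q0,q1,q3,q4} --y--> {q0,q1,q2,q3,q4}  [seen]
{q3,q4} --x--> {q2,q3}  [new]
{q3,q4} --y--> {q0,q1,q2,q3}  [new]
{q0,q1,q2,q3,q4} --x--> {q0,q1,q2,q3,q4}  [seen]
{q0,q1,q2,q3,q4} --y--> {q0,q1,q2,q3,q4}  [seen]
{q2,q3} --x--> {q0,q2,q3}  [new]
{q2,q3} --y--> {q0,q1,q2,q3}  [seen]
{q0,q1,q2,q3} --x--> {q0,q1,q2,q3,q4}  [seen]
{q0,q1,q2,q3} --y--> {q0,q1,q2,q3,q4}  [seen]
{q0,q2,q3} --x--> {q0,q1,q2,q3,q4}  [seen]
{q0,q2,q3} --y--> {q0,q1,q2,q3,q4}  [seen]
Reachable DFA states: {q0}, {q0,q1,q3,q4}, {q3,q4}, {q0,q1,q2,q3,q4}, {q2,q3}, {q0,q1,q2,q3}, {q0,q2,q3}.
{q0,q2,q3} is among them.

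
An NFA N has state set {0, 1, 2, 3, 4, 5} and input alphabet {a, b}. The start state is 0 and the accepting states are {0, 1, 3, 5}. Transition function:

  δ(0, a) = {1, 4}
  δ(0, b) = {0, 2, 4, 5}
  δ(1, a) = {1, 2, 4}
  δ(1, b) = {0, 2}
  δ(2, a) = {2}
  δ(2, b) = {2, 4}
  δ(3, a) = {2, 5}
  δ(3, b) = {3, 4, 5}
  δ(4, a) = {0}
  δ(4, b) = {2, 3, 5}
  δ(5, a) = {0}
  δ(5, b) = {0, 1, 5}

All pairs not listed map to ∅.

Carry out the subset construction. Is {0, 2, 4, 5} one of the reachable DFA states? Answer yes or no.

yes

Start state of the DFA: {0}.
{0} --a--> {1, 4}  [new]
{0} --b--> {0, 2, 4, 5}  [new]
{1, 4} --a--> {0, 1, 2, 4}  [new]
{1, 4} --b--> {0, 2, 3, 5}  [new]
{0, 2, 4, 5} --a--> {0, 1, 2, 4}  [seen]
{0, 2, 4, 5} --b--> {0, 1, 2, 3, 4, 5}  [new]
{0, 1, 2, 4} --a--> {0, 1, 2, 4}  [seen]
{0, 1, 2, 4} --b--> {0, 2, 3, 4, 5}  [new]
{0, 2, 3, 5} --a--> {0, 1, 2, 4, 5}  [new]
{0, 2, 3, 5} --b--> {0, 1, 2, 3, 4, 5}  [seen]
{0, 1, 2, 3, 4, 5} --a--> {0, 1, 2, 4, 5}  [seen]
{0, 1, 2, 3, 4, 5} --b--> {0, 1, 2, 3, 4, 5}  [seen]
{0, 2, 3, 4, 5} --a--> {0, 1, 2, 4, 5}  [seen]
{0, 2, 3, 4, 5} --b--> {0, 1, 2, 3, 4, 5}  [seen]
{0, 1, 2, 4, 5} --a--> {0, 1, 2, 4}  [seen]
{0, 1, 2, 4, 5} --b--> {0, 1, 2, 3, 4, 5}  [seen]
Reachable DFA states: {0}, {1, 4}, {0, 2, 4, 5}, {0, 1, 2, 4}, {0, 2, 3, 5}, {0, 1, 2, 3, 4, 5}, {0, 2, 3, 4, 5}, {0, 1, 2, 4, 5}.
{0, 2, 4, 5} is among them.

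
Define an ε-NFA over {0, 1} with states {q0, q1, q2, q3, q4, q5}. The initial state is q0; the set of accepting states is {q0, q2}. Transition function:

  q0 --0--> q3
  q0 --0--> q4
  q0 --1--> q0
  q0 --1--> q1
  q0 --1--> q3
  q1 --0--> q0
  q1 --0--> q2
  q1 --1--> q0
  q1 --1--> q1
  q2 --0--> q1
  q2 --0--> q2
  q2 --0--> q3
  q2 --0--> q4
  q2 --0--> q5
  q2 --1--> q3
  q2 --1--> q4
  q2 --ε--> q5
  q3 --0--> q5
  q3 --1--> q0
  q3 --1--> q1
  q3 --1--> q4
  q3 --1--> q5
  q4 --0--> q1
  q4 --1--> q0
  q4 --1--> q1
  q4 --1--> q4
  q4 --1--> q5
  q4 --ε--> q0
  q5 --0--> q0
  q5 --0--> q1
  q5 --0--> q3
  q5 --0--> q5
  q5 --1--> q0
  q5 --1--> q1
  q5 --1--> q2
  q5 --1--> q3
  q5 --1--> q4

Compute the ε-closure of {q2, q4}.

{q0, q2, q4, q5}

Begin with {q2, q4}.
q2 →ε {q5}; add q5.
q4 →ε {q0}; add q0.
ε-closure = {q0, q2, q4, q5}.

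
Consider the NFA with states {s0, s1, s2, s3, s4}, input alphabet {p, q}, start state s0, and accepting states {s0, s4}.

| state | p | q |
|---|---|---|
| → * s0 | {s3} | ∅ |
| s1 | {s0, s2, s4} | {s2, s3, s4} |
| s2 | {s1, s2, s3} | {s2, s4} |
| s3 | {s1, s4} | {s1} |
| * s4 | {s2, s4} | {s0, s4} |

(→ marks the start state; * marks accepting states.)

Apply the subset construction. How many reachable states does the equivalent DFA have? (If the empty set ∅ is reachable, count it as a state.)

11

Start state of the DFA: {s0}.
{s0} --p--> {s3}  [new]
{s0} --q--> ∅  [new]
{s3} --p--> {s1, s4}  [new]
{s3} --q--> {s1}  [new]
∅ --p--> ∅  [seen]
∅ --q--> ∅  [seen]
{s1, s4} --p--> {s0, s2, s4}  [new]
{s1, s4} --q--> {s0, s2, s3, s4}  [new]
{s1} --p--> {s0, s2, s4}  [seen]
{s1} --q--> {s2, s3, s4}  [new]
{s0, s2, s4} --p--> {s1, s2, s3, s4}  [new]
{s0, s2, s4} --q--> {s0, s2, s4}  [seen]
{s0, s2, s3, s4} --p--> {s1, s2, s3, s4}  [seen]
{s0, s2, s3, s4} --q--> {s0, s1, s2, s4}  [new]
{s2, s3, s4} --p--> {s1, s2, s3, s4}  [seen]
{s2, s3, s4} --q--> {s0, s1, s2, s4}  [seen]
{s1, s2, s3, s4} --p--> {s0, s1, s2, s3, s4}  [new]
{s1, s2, s3, s4} --q--> {s0, s1, s2, s3, s4}  [seen]
{s0, s1, s2, s4} --p--> {s0, s1, s2, s3, s4}  [seen]
{s0, s1, s2, s4} --q--> {s0, s2, s3, s4}  [seen]
{s0, s1, s2, s3, s4} --p--> {s0, s1, s2, s3, s4}  [seen]
{s0, s1, s2, s3, s4} --q--> {s0, s1, s2, s3, s4}  [seen]
Reachable DFA states: {s0}, {s3}, ∅, {s1, s4}, {s1}, {s0, s2, s4}, {s0, s2, s3, s4}, {s2, s3, s4}, {s1, s2, s3, s4}, {s0, s1, s2, s4}, {s0, s1, s2, s3, s4}.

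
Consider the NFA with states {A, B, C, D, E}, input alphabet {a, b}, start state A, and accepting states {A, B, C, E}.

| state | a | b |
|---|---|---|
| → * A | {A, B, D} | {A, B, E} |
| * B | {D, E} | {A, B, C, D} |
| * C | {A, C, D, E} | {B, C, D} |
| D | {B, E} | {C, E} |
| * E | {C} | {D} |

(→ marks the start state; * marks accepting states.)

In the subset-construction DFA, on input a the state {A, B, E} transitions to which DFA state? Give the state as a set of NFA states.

{A, B, C, D, E}

δ(A,a) = {A, B, D}; δ(B,a) = {D, E}; δ(E,a) = {C}.
Union: {A, B, C, D, E}.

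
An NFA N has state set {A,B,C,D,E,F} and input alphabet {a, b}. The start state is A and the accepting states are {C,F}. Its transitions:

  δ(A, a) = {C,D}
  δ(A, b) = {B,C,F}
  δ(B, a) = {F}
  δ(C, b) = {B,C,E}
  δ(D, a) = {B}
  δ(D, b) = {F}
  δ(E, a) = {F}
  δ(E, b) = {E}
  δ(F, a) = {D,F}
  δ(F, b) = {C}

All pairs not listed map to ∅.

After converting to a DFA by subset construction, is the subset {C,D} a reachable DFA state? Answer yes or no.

Start state of the DFA: {A}.
{A} --a--> {C,D}  [new]
{A} --b--> {B,C,F}  [new]
{C,D} --a--> {B}  [new]
{C,D} --b--> {B,C,E,F}  [new]
{B,C,F} --a--> {D,F}  [new]
{B,C,F} --b--> {B,C,E}  [new]
{B} --a--> {F}  [new]
{B} --b--> ∅  [new]
{B,C,E,F} --a--> {D,F}  [seen]
{B,C,E,F} --b--> {B,C,E}  [seen]
{D,F} --a--> {B,D,F}  [new]
{D,F} --b--> {C,F}  [new]
{B,C,E} --a--> {F}  [seen]
{B,C,E} --b--> {B,C,E}  [seen]
{F} --a--> {D,F}  [seen]
{F} --b--> {C}  [new]
∅ --a--> ∅  [seen]
∅ --b--> ∅  [seen]
{B,D,F} --a--> {B,D,F}  [seen]
{B,D,F} --b--> {C,F}  [seen]
{C,F} --a--> {D,F}  [seen]
{C,F} --b--> {B,C,E}  [seen]
{C} --a--> ∅  [seen]
{C} --b--> {B,C,E}  [seen]
Reachable DFA states: {A}, {C,D}, {B,C,F}, {B}, {B,C,E,F}, {D,F}, {B,C,E}, {F}, ∅, {B,D,F}, {C,F}, {C}.
{C,D} is among them.

yes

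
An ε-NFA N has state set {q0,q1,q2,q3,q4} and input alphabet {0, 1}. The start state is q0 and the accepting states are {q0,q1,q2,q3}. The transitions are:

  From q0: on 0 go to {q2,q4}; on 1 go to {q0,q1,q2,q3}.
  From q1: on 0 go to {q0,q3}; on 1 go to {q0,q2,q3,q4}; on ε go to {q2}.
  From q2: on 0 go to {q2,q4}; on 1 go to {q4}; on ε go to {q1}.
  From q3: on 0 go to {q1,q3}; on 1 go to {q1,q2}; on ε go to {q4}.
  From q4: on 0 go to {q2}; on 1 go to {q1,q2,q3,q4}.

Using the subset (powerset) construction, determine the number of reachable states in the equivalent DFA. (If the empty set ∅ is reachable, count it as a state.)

3

Start state of the DFA: {q0} (ε-closure of the NFA start).
{q0} --0--> {q1,q2,q4}  [new]
{q0} --1--> {q0,q1,q2,q3,q4}  [new]
{q1,q2,q4} --0--> {q0,q1,q2,q3,q4}  [seen]
{q1,q2,q4} --1--> {q0,q1,q2,q3,q4}  [seen]
{q0,q1,q2,q3,q4} --0--> {q0,q1,q2,q3,q4}  [seen]
{q0,q1,q2,q3,q4} --1--> {q0,q1,q2,q3,q4}  [seen]
Reachable DFA states: {q0}, {q1,q2,q4}, {q0,q1,q2,q3,q4}.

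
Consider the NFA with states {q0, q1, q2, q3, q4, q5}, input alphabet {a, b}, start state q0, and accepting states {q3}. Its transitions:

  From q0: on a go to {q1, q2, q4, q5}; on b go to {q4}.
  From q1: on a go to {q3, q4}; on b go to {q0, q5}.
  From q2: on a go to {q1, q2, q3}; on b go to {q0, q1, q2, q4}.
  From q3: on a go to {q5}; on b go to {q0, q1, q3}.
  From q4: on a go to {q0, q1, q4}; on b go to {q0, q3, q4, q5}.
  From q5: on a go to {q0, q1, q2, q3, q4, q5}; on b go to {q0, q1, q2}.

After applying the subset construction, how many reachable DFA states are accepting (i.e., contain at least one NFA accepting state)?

2

Start state of the DFA: {q0}.
{q0} --a--> {q1, q2, q4, q5}  [new]
{q0} --b--> {q4}  [new]
{q1, q2, q4, q5} --a--> {q0, q1, q2, q3, q4, q5}  [new]
{q1, q2, q4, q5} --b--> {q0, q1, q2, q3, q4, q5}  [seen]
{q4} --a--> {q0, q1, q4}  [new]
{q4} --b--> {q0, q3, q4, q5}  [new]
{q0, q1, q2, q3, q4, q5} --a--> {q0, q1, q2, q3, q4, q5}  [seen]
{q0, q1, q2, q3, q4, q5} --b--> {q0, q1, q2, q3, q4, q5}  [seen]
{q0, q1, q4} --a--> {q0, q1, q2, q3, q4, q5}  [seen]
{q0, q1, q4} --b--> {q0, q3, q4, q5}  [seen]
{q0, q3, q4, q5} --a--> {q0, q1, q2, q3, q4, q5}  [seen]
{q0, q3, q4, q5} --b--> {q0, q1, q2, q3, q4, q5}  [seen]
Reachable DFA states: {q0}, {q1, q2, q4, q5}, {q4}, {q0, q1, q2, q3, q4, q5}, {q0, q1, q4}, {q0, q3, q4, q5}.
Accepting DFA states (contain an NFA accepting state): {q0, q1, q2, q3, q4, q5}, {q0, q3, q4, q5}.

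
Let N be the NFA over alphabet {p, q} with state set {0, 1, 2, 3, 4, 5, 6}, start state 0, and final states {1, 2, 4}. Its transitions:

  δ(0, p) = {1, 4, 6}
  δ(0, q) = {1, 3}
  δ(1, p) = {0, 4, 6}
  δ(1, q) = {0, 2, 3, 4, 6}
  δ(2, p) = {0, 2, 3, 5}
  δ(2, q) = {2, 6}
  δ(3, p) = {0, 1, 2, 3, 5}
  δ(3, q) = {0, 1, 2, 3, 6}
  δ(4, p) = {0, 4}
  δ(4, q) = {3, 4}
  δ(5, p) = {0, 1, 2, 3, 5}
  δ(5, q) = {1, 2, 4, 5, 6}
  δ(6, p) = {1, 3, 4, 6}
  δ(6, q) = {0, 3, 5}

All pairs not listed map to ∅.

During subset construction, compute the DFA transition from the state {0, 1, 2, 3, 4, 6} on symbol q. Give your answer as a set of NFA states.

{0, 1, 2, 3, 4, 5, 6}

δ(0,q) = {1, 3}; δ(1,q) = {0, 2, 3, 4, 6}; δ(2,q) = {2, 6}; δ(3,q) = {0, 1, 2, 3, 6}; δ(4,q) = {3, 4}; δ(6,q) = {0, 3, 5}.
Union: {0, 1, 2, 3, 4, 5, 6}.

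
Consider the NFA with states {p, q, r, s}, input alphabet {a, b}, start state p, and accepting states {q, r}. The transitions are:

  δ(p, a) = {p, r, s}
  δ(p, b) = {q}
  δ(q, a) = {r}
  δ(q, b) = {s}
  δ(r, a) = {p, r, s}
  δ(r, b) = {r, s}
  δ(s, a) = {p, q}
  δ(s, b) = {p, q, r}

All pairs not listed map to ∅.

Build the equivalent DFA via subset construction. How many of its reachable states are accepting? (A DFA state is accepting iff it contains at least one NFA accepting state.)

9

Start state of the DFA: {p}.
{p} --a--> {p, r, s}  [new]
{p} --b--> {q}  [new]
{p, r, s} --a--> {p, q, r, s}  [new]
{p, r, s} --b--> {p, q, r, s}  [seen]
{q} --a--> {r}  [new]
{q} --b--> {s}  [new]
{p, q, r, s} --a--> {p, q, r, s}  [seen]
{p, q, r, s} --b--> {p, q, r, s}  [seen]
{r} --a--> {p, r, s}  [seen]
{r} --b--> {r, s}  [new]
{s} --a--> {p, q}  [new]
{s} --b--> {p, q, r}  [new]
{r, s} --a--> {p, q, r, s}  [seen]
{r, s} --b--> {p, q, r, s}  [seen]
{p, q} --a--> {p, r, s}  [seen]
{p, q} --b--> {q, s}  [new]
{p, q, r} --a--> {p, r, s}  [seen]
{p, q, r} --b--> {q, r, s}  [new]
{q, s} --a--> {p, q, r}  [seen]
{q, s} --b--> {p, q, r, s}  [seen]
{q, r, s} --a--> {p, q, r, s}  [seen]
{q, r, s} --b--> {p, q, r, s}  [seen]
Reachable DFA states: {p}, {p, r, s}, {q}, {p, q, r, s}, {r}, {s}, {r, s}, {p, q}, {p, q, r}, {q, s}, {q, r, s}.
Accepting DFA states (contain an NFA accepting state): {p, r, s}, {q}, {p, q, r, s}, {r}, {r, s}, {p, q}, {p, q, r}, {q, s}, {q, r, s}.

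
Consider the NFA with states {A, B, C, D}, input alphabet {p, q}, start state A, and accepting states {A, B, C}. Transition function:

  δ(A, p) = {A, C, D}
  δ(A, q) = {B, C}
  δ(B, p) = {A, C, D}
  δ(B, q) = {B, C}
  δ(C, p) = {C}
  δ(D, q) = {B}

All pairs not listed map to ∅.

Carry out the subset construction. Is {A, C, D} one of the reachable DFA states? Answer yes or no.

Start state of the DFA: {A}.
{A} --p--> {A, C, D}  [new]
{A} --q--> {B, C}  [new]
{A, C, D} --p--> {A, C, D}  [seen]
{A, C, D} --q--> {B, C}  [seen]
{B, C} --p--> {A, C, D}  [seen]
{B, C} --q--> {B, C}  [seen]
Reachable DFA states: {A}, {A, C, D}, {B, C}.
{A, C, D} is among them.

yes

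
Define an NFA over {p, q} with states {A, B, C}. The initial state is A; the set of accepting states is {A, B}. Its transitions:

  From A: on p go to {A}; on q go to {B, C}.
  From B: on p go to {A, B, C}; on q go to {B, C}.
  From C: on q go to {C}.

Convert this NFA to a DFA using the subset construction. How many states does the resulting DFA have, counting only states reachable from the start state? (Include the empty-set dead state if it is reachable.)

3

Start state of the DFA: {A}.
{A} --p--> {A}  [seen]
{A} --q--> {B, C}  [new]
{B, C} --p--> {A, B, C}  [new]
{B, C} --q--> {B, C}  [seen]
{A, B, C} --p--> {A, B, C}  [seen]
{A, B, C} --q--> {B, C}  [seen]
Reachable DFA states: {A}, {B, C}, {A, B, C}.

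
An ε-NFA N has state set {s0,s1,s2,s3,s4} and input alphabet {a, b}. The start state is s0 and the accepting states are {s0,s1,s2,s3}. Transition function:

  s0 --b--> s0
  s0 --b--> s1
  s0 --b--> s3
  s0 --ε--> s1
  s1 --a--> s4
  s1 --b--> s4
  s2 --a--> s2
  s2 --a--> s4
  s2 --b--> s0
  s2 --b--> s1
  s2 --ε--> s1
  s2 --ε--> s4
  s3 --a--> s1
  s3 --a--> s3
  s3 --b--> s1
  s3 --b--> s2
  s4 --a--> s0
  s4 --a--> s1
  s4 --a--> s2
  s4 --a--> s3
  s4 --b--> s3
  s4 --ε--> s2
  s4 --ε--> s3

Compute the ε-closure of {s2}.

Begin with {s2}.
s2 →ε {s1,s4}; add s1, s4.
s4 →ε {s2,s3}; add s3.
ε-closure = {s1,s2,s3,s4}.

{s1,s2,s3,s4}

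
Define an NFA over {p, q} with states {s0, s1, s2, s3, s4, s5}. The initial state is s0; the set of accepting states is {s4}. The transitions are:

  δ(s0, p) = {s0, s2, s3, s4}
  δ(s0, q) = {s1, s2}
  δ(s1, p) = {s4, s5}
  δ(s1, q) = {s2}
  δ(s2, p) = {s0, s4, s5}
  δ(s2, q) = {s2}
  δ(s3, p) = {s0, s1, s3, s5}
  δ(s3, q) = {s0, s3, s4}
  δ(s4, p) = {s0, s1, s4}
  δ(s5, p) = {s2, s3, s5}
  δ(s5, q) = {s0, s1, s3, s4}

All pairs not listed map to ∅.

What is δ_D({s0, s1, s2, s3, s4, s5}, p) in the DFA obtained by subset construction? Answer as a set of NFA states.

{s0, s1, s2, s3, s4, s5}

δ(s0,p) = {s0, s2, s3, s4}; δ(s1,p) = {s4, s5}; δ(s2,p) = {s0, s4, s5}; δ(s3,p) = {s0, s1, s3, s5}; δ(s4,p) = {s0, s1, s4}; δ(s5,p) = {s2, s3, s5}.
Union: {s0, s1, s2, s3, s4, s5}.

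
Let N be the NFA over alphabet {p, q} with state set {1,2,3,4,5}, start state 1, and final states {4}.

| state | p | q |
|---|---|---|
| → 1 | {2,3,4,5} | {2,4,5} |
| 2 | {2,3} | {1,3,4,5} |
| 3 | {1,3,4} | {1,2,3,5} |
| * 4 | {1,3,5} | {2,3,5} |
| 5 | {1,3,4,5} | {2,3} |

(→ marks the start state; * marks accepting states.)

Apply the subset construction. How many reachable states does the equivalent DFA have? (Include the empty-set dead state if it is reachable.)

4

Start state of the DFA: {1}.
{1} --p--> {2,3,4,5}  [new]
{1} --q--> {2,4,5}  [new]
{2,3,4,5} --p--> {1,2,3,4,5}  [new]
{2,3,4,5} --q--> {1,2,3,4,5}  [seen]
{2,4,5} --p--> {1,2,3,4,5}  [seen]
{2,4,5} --q--> {1,2,3,4,5}  [seen]
{1,2,3,4,5} --p--> {1,2,3,4,5}  [seen]
{1,2,3,4,5} --q--> {1,2,3,4,5}  [seen]
Reachable DFA states: {1}, {2,3,4,5}, {2,4,5}, {1,2,3,4,5}.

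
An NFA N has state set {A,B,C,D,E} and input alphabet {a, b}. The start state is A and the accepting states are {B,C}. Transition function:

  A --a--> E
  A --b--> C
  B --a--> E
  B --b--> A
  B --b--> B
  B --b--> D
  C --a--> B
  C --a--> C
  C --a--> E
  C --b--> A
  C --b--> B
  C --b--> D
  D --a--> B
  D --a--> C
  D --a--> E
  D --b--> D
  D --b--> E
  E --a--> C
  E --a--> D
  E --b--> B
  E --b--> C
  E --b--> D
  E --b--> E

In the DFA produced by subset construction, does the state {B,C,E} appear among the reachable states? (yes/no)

Start state of the DFA: {A}.
{A} --a--> {E}  [new]
{A} --b--> {C}  [new]
{E} --a--> {C,D}  [new]
{E} --b--> {B,C,D,E}  [new]
{C} --a--> {B,C,E}  [new]
{C} --b--> {A,B,D}  [new]
{C,D} --a--> {B,C,E}  [seen]
{C,D} --b--> {A,B,D,E}  [new]
{B,C,D,E} --a--> {B,C,D,E}  [seen]
{B,C,D,E} --b--> {A,B,C,D,E}  [new]
{B,C,E} --a--> {B,C,D,E}  [seen]
{B,C,E} --b--> {A,B,C,D,E}  [seen]
{A,B,D} --a--> {B,C,E}  [seen]
{A,B,D} --b--> {A,B,C,D,E}  [seen]
{A,B,D,E} --a--> {B,C,D,E}  [seen]
{A,B,D,E} --b--> {A,B,C,D,E}  [seen]
{A,B,C,D,E} --a--> {B,C,D,E}  [seen]
{A,B,C,D,E} --b--> {A,B,C,D,E}  [seen]
Reachable DFA states: {A}, {E}, {C}, {C,D}, {B,C,D,E}, {B,C,E}, {A,B,D}, {A,B,D,E}, {A,B,C,D,E}.
{B,C,E} is among them.

yes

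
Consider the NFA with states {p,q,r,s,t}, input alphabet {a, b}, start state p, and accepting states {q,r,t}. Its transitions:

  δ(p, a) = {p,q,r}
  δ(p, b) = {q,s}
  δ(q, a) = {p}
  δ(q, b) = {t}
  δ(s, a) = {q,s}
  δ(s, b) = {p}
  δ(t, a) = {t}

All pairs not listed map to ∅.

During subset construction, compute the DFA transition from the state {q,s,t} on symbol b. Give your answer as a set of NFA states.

{p,t}

δ(q,b) = {t}; δ(s,b) = {p}; δ(t,b) = ∅.
Union: {p,t}.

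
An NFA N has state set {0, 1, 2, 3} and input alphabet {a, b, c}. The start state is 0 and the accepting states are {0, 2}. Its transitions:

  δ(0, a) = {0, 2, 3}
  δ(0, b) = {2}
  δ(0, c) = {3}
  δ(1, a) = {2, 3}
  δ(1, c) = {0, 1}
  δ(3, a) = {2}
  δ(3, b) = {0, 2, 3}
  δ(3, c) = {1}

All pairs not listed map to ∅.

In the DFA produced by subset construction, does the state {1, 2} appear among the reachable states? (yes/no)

no

Start state of the DFA: {0}.
{0} --a--> {0, 2, 3}  [new]
{0} --b--> {2}  [new]
{0} --c--> {3}  [new]
{0, 2, 3} --a--> {0, 2, 3}  [seen]
{0, 2, 3} --b--> {0, 2, 3}  [seen]
{0, 2, 3} --c--> {1, 3}  [new]
{2} --a--> ∅  [new]
{2} --b--> ∅  [seen]
{2} --c--> ∅  [seen]
{3} --a--> {2}  [seen]
{3} --b--> {0, 2, 3}  [seen]
{3} --c--> {1}  [new]
{1, 3} --a--> {2, 3}  [new]
{1, 3} --b--> {0, 2, 3}  [seen]
{1, 3} --c--> {0, 1}  [new]
∅ --a--> ∅  [seen]
∅ --b--> ∅  [seen]
∅ --c--> ∅  [seen]
{1} --a--> {2, 3}  [seen]
{1} --b--> ∅  [seen]
{1} --c--> {0, 1}  [seen]
{2, 3} --a--> {2}  [seen]
{2, 3} --b--> {0, 2, 3}  [seen]
{2, 3} --c--> {1}  [seen]
{0, 1} --a--> {0, 2, 3}  [seen]
{0, 1} --b--> {2}  [seen]
{0, 1} --c--> {0, 1, 3}  [new]
{0, 1, 3} --a--> {0, 2, 3}  [seen]
{0, 1, 3} --b--> {0, 2, 3}  [seen]
{0, 1, 3} --c--> {0, 1, 3}  [seen]
Reachable DFA states: {0}, {0, 2, 3}, {2}, {3}, {1, 3}, ∅, {1}, {2, 3}, {0, 1}, {0, 1, 3}.
{1, 2} is not among them.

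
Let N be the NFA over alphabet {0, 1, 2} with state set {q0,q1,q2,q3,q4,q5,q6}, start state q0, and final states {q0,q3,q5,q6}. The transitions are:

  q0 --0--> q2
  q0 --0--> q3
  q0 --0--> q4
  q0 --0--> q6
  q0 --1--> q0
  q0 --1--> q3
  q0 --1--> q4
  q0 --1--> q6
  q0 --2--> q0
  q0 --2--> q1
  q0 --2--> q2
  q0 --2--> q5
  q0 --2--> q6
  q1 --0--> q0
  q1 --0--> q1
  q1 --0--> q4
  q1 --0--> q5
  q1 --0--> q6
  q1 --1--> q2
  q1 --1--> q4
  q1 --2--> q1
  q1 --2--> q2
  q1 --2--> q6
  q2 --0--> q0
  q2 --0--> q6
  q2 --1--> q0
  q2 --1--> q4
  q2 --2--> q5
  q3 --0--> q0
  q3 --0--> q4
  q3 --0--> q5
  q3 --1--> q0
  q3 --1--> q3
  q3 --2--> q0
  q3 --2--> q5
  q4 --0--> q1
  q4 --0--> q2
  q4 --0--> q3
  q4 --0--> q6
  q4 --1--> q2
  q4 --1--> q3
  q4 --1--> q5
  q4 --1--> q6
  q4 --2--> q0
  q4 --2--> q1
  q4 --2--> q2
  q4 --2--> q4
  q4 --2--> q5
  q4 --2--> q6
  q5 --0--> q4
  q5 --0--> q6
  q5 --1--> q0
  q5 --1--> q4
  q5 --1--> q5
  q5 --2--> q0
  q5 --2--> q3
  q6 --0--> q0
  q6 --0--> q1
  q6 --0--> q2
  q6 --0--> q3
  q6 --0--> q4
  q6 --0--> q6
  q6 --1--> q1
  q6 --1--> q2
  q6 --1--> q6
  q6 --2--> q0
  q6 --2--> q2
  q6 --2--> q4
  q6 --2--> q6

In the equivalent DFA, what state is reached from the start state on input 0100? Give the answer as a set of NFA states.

{q0,q1,q2,q3,q4,q5,q6}

Start: {q0}.
δ(q0,0) = {q2,q3,q4,q6}.
Union: {q2,q3,q4,q6}.
After 0: {q2,q3,q4,q6}.
δ(q2,1) = {q0,q4}; δ(q3,1) = {q0,q3}; δ(q4,1) = {q2,q3,q5,q6}; δ(q6,1) = {q1,q2,q6}.
Union: {q0,q1,q2,q3,q4,q5,q6}.
After 1: {q0,q1,q2,q3,q4,q5,q6}.
δ(q0,0) = {q2,q3,q4,q6}; δ(q1,0) = {q0,q1,q4,q5,q6}; δ(q2,0) = {q0,q6}; δ(q3,0) = {q0,q4,q5}; δ(q4,0) = {q1,q2,q3,q6}; δ(q5,0) = {q4,q6}; δ(q6,0) = {q0,q1,q2,q3,q4,q6}.
Union: {q0,q1,q2,q3,q4,q5,q6}.
After 0: {q0,q1,q2,q3,q4,q5,q6}.
δ(q0,0) = {q2,q3,q4,q6}; δ(q1,0) = {q0,q1,q4,q5,q6}; δ(q2,0) = {q0,q6}; δ(q3,0) = {q0,q4,q5}; δ(q4,0) = {q1,q2,q3,q6}; δ(q5,0) = {q4,q6}; δ(q6,0) = {q0,q1,q2,q3,q4,q6}.
Union: {q0,q1,q2,q3,q4,q5,q6}.
After 0: {q0,q1,q2,q3,q4,q5,q6}.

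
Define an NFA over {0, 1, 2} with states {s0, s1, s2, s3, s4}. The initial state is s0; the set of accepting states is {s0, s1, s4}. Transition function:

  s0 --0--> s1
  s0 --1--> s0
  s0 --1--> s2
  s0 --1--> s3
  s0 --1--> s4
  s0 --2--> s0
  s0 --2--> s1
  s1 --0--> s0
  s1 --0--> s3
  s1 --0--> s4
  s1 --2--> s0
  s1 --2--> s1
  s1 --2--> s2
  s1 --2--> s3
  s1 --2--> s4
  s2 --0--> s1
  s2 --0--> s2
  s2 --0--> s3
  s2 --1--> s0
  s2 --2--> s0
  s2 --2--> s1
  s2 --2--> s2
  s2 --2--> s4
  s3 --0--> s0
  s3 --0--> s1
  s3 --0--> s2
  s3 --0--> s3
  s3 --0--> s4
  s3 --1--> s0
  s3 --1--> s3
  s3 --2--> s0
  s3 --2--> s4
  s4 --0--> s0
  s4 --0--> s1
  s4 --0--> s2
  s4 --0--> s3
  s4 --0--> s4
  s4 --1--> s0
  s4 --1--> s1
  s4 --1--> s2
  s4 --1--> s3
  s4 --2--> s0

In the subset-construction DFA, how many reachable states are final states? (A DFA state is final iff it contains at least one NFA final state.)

9

Start state of the DFA: {s0}.
{s0} --0--> {s1}  [new]
{s0} --1--> {s0, s2, s3, s4}  [new]
{s0} --2--> {s0, s1}  [new]
{s1} --0--> {s0, s3, s4}  [new]
{s1} --1--> ∅  [new]
{s1} --2--> {s0, s1, s2, s3, s4}  [new]
{s0, s2, s3, s4} --0--> {s0, s1, s2, s3, s4}  [seen]
{s0, s2, s3, s4} --1--> {s0, s1, s2, s3, s4}  [seen]
{s0, s2, s3, s4} --2--> {s0, s1, s2, s4}  [new]
{s0, s1} --0--> {s0, s1, s3, s4}  [new]
{s0, s1} --1--> {s0, s2, s3, s4}  [seen]
{s0, s1} --2--> {s0, s1, s2, s3, s4}  [seen]
{s0, s3, s4} --0--> {s0, s1, s2, s3, s4}  [seen]
{s0, s3, s4} --1--> {s0, s1, s2, s3, s4}  [seen]
{s0, s3, s4} --2--> {s0, s1, s4}  [new]
∅ --0--> ∅  [seen]
∅ --1--> ∅  [seen]
∅ --2--> ∅  [seen]
{s0, s1, s2, s3, s4} --0--> {s0, s1, s2, s3, s4}  [seen]
{s0, s1, s2, s3, s4} --1--> {s0, s1, s2, s3, s4}  [seen]
{s0, s1, s2, s3, s4} --2--> {s0, s1, s2, s3, s4}  [seen]
{s0, s1, s2, s4} --0--> {s0, s1, s2, s3, s4}  [seen]
{s0, s1, s2, s4} --1--> {s0, s1, s2, s3, s4}  [seen]
{s0, s1, s2, s4} --2--> {s0, s1, s2, s3, s4}  [seen]
{s0, s1, s3, s4} --0--> {s0, s1, s2, s3, s4}  [seen]
{s0, s1, s3, s4} --1--> {s0, s1, s2, s3, s4}  [seen]
{s0, s1, s3, s4} --2--> {s0, s1, s2, s3, s4}  [seen]
{s0, s1, s4} --0--> {s0, s1, s2, s3, s4}  [seen]
{s0, s1, s4} --1--> {s0, s1, s2, s3, s4}  [seen]
{s0, s1, s4} --2--> {s0, s1, s2, s3, s4}  [seen]
Reachable DFA states: {s0}, {s1}, {s0, s2, s3, s4}, {s0, s1}, {s0, s3, s4}, ∅, {s0, s1, s2, s3, s4}, {s0, s1, s2, s4}, {s0, s1, s3, s4}, {s0, s1, s4}.
Accepting DFA states (contain an NFA accepting state): {s0}, {s1}, {s0, s2, s3, s4}, {s0, s1}, {s0, s3, s4}, {s0, s1, s2, s3, s4}, {s0, s1, s2, s4}, {s0, s1, s3, s4}, {s0, s1, s4}.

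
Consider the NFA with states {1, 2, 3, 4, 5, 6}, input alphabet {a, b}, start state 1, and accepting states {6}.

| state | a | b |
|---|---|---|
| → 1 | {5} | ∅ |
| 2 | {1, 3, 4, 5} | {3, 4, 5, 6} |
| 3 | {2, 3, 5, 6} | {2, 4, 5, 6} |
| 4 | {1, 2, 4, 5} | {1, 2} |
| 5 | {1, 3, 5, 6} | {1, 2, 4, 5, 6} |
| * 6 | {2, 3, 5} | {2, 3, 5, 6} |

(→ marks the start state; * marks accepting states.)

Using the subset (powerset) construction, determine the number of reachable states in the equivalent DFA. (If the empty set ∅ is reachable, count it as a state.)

Start state of the DFA: {1}.
{1} --a--> {5}  [new]
{1} --b--> ∅  [new]
{5} --a--> {1, 3, 5, 6}  [new]
{5} --b--> {1, 2, 4, 5, 6}  [new]
∅ --a--> ∅  [seen]
∅ --b--> ∅  [seen]
{1, 3, 5, 6} --a--> {1, 2, 3, 5, 6}  [new]
{1, 3, 5, 6} --b--> {1, 2, 3, 4, 5, 6}  [new]
{1, 2, 4, 5, 6} --a--> {1, 2, 3, 4, 5, 6}  [seen]
{1, 2, 4, 5, 6} --b--> {1, 2, 3, 4, 5, 6}  [seen]
{1, 2, 3, 5, 6} --a--> {1, 2, 3, 4, 5, 6}  [seen]
{1, 2, 3, 5, 6} --b--> {1, 2, 3, 4, 5, 6}  [seen]
{1, 2, 3, 4, 5, 6} --a--> {1, 2, 3, 4, 5, 6}  [seen]
{1, 2, 3, 4, 5, 6} --b--> {1, 2, 3, 4, 5, 6}  [seen]
Reachable DFA states: {1}, {5}, ∅, {1, 3, 5, 6}, {1, 2, 4, 5, 6}, {1, 2, 3, 5, 6}, {1, 2, 3, 4, 5, 6}.

7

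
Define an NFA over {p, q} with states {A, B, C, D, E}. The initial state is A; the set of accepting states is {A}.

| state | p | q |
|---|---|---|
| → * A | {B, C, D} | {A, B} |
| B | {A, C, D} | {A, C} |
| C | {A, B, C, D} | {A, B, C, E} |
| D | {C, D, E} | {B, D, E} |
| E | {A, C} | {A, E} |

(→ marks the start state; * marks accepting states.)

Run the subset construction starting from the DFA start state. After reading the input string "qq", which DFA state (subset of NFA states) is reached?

{A, B, C}

Start: {A}.
δ(A,q) = {A, B}.
Union: {A, B}.
After q: {A, B}.
δ(A,q) = {A, B}; δ(B,q) = {A, C}.
Union: {A, B, C}.
After q: {A, B, C}.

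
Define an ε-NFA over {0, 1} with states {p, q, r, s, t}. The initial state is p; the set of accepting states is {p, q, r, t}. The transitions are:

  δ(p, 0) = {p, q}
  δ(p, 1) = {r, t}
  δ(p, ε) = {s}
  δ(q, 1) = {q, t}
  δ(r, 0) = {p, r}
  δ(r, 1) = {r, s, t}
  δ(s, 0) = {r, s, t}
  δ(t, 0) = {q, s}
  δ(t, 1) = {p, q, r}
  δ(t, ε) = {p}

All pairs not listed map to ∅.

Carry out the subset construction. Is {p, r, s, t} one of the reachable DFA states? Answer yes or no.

Start state of the DFA: {p, s} (ε-closure of the NFA start).
{p, s} --0--> {p, q, r, s, t}  [new]
{p, s} --1--> {p, r, s, t}  [new]
{p, q, r, s, t} --0--> {p, q, r, s, t}  [seen]
{p, q, r, s, t} --1--> {p, q, r, s, t}  [seen]
{p, r, s, t} --0--> {p, q, r, s, t}  [seen]
{p, r, s, t} --1--> {p, q, r, s, t}  [seen]
Reachable DFA states: {p, s}, {p, q, r, s, t}, {p, r, s, t}.
{p, r, s, t} is among them.

yes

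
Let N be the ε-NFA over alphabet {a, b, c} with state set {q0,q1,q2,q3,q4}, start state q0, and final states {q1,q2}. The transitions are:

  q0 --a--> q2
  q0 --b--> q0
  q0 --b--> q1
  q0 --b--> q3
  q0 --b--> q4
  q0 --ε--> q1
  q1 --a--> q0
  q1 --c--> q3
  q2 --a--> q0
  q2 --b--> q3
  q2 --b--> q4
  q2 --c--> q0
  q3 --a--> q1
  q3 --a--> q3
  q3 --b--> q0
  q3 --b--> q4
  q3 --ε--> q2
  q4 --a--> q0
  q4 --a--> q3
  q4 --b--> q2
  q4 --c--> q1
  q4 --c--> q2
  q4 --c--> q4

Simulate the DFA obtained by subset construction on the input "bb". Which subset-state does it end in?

{q0,q1,q2,q3,q4}

Start: {q0,q1}.
δ(q0,b) = {q0,q1,q3,q4}; δ(q1,b) = ∅.
Union: {q0,q1,q3,q4}.
ε-closure gives {q0,q1,q2,q3,q4}.
After b: {q0,q1,q2,q3,q4}.
δ(q0,b) = {q0,q1,q3,q4}; δ(q1,b) = ∅; δ(q2,b) = {q3,q4}; δ(q3,b) = {q0,q4}; δ(q4,b) = {q2}.
Union: {q0,q1,q2,q3,q4}.
After b: {q0,q1,q2,q3,q4}.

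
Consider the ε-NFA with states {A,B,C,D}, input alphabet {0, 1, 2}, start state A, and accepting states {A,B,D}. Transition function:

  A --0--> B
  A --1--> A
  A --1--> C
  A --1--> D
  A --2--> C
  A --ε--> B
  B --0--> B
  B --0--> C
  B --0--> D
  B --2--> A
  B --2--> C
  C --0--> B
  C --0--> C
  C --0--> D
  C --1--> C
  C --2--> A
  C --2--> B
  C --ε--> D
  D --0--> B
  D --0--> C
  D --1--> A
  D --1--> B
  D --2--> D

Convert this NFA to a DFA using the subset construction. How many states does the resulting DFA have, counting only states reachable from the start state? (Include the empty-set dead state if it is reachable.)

Start state of the DFA: {A,B} (ε-closure of the NFA start).
{A,B} --0--> {B,C,D}  [new]
{A,B} --1--> {A,B,C,D}  [new]
{A,B} --2--> {A,B,C,D}  [seen]
{B,C,D} --0--> {B,C,D}  [seen]
{B,C,D} --1--> {A,B,C,D}  [seen]
{B,C,D} --2--> {A,B,C,D}  [seen]
{A,B,C,D} --0--> {B,C,D}  [seen]
{A,B,C,D} --1--> {A,B,C,D}  [seen]
{A,B,C,D} --2--> {A,B,C,D}  [seen]
Reachable DFA states: {A,B}, {B,C,D}, {A,B,C,D}.

3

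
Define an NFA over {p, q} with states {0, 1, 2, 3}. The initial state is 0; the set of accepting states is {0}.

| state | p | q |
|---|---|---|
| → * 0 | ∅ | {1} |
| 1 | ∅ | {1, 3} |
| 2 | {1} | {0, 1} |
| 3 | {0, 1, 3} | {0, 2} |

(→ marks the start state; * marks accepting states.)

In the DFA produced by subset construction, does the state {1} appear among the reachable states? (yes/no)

yes

Start state of the DFA: {0}.
{0} --p--> ∅  [new]
{0} --q--> {1}  [new]
∅ --p--> ∅  [seen]
∅ --q--> ∅  [seen]
{1} --p--> ∅  [seen]
{1} --q--> {1, 3}  [new]
{1, 3} --p--> {0, 1, 3}  [new]
{1, 3} --q--> {0, 1, 2, 3}  [new]
{0, 1, 3} --p--> {0, 1, 3}  [seen]
{0, 1, 3} --q--> {0, 1, 2, 3}  [seen]
{0, 1, 2, 3} --p--> {0, 1, 3}  [seen]
{0, 1, 2, 3} --q--> {0, 1, 2, 3}  [seen]
Reachable DFA states: {0}, ∅, {1}, {1, 3}, {0, 1, 3}, {0, 1, 2, 3}.
{1} is among them.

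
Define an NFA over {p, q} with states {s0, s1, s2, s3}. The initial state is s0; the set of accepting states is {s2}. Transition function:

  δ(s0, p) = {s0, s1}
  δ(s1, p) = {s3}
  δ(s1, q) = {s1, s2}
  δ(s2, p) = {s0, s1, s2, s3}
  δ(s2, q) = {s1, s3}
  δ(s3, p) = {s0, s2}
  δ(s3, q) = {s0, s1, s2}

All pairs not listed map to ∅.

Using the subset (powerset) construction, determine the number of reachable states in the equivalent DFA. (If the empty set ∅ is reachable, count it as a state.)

Start state of the DFA: {s0}.
{s0} --p--> {s0, s1}  [new]
{s0} --q--> ∅  [new]
{s0, s1} --p--> {s0, s1, s3}  [new]
{s0, s1} --q--> {s1, s2}  [new]
∅ --p--> ∅  [seen]
∅ --q--> ∅  [seen]
{s0, s1, s3} --p--> {s0, s1, s2, s3}  [new]
{s0, s1, s3} --q--> {s0, s1, s2}  [new]
{s1, s2} --p--> {s0, s1, s2, s3}  [seen]
{s1, s2} --q--> {s1, s2, s3}  [new]
{s0, s1, s2, s3} --p--> {s0, s1, s2, s3}  [seen]
{s0, s1, s2, s3} --q--> {s0, s1, s2, s3}  [seen]
{s0, s1, s2} --p--> {s0, s1, s2, s3}  [seen]
{s0, s1, s2} --q--> {s1, s2, s3}  [seen]
{s1, s2, s3} --p--> {s0, s1, s2, s3}  [seen]
{s1, s2, s3} --q--> {s0, s1, s2, s3}  [seen]
Reachable DFA states: {s0}, {s0, s1}, ∅, {s0, s1, s3}, {s1, s2}, {s0, s1, s2, s3}, {s0, s1, s2}, {s1, s2, s3}.

8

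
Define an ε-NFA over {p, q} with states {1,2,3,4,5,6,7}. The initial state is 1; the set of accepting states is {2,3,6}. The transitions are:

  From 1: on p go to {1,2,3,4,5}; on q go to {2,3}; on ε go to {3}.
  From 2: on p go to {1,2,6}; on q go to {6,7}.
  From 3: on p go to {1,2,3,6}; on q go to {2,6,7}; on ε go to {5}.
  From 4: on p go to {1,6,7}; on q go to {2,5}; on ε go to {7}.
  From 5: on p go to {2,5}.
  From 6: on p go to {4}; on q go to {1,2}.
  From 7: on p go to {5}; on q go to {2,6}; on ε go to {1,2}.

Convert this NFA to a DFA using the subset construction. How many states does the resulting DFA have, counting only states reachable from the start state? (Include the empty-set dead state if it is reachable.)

Start state of the DFA: {1,3,5} (ε-closure of the NFA start).
{1,3,5} --p--> {1,2,3,4,5,6,7}  [new]
{1,3,5} --q--> {1,2,3,5,6,7}  [new]
{1,2,3,4,5,6,7} --p--> {1,2,3,4,5,6,7}  [seen]
{1,2,3,4,5,6,7} --q--> {1,2,3,5,6,7}  [seen]
{1,2,3,5,6,7} --p--> {1,2,3,4,5,6,7}  [seen]
{1,2,3,5,6,7} --q--> {1,2,3,5,6,7}  [seen]
Reachable DFA states: {1,3,5}, {1,2,3,4,5,6,7}, {1,2,3,5,6,7}.

3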